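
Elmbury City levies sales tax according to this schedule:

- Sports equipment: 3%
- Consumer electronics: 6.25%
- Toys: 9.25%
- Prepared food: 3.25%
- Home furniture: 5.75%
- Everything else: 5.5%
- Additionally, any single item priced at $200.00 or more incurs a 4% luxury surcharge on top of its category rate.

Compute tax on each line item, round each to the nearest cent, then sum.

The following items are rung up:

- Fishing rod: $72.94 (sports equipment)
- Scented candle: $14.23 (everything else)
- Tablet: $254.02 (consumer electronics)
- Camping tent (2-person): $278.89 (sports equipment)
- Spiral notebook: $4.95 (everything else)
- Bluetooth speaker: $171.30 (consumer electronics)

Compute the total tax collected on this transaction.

Fishing rod $72.94: sports equipment → 3% → $2.19
Scented candle $14.23: everything else → 5.5% → $0.78
Tablet $254.02: consumer electronics → 6.25% + 4% surcharge = 10.25% → $26.04
Camping tent (2-person) $278.89: sports equipment → 3% + 4% surcharge = 7% → $19.52
Spiral notebook $4.95: everything else → 5.5% → $0.27
Bluetooth speaker $171.30: consumer electronics → 6.25% → $10.71
Total tax = $2.19 + $0.78 + $26.04 + $19.52 + $0.27 + $10.71 = $59.51

$59.51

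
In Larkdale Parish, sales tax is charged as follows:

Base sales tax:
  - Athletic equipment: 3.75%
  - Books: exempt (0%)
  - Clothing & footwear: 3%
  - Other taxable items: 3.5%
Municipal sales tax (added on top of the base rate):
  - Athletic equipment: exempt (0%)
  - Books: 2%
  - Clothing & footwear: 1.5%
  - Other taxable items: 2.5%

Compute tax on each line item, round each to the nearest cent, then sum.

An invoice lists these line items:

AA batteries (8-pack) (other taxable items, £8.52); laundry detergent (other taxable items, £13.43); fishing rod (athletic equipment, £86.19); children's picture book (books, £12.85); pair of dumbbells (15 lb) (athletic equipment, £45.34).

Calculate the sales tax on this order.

AA batteries (8-pack) £8.52: other taxable items → 3.5% + 2.5% municipal = 6% → £0.51
Laundry detergent £13.43: other taxable items → 3.5% + 2.5% municipal = 6% → £0.81
Fishing rod £86.19: athletic equipment → 3.75% + 0% municipal = 3.75% → £3.23
Children's picture book £12.85: books → 0% + 2% municipal = 2% → £0.26
Pair of dumbbells (15 lb) £45.34: athletic equipment → 3.75% + 0% municipal = 3.75% → £1.70
Total tax = £0.51 + £0.81 + £3.23 + £0.26 + £1.70 = £6.51

£6.51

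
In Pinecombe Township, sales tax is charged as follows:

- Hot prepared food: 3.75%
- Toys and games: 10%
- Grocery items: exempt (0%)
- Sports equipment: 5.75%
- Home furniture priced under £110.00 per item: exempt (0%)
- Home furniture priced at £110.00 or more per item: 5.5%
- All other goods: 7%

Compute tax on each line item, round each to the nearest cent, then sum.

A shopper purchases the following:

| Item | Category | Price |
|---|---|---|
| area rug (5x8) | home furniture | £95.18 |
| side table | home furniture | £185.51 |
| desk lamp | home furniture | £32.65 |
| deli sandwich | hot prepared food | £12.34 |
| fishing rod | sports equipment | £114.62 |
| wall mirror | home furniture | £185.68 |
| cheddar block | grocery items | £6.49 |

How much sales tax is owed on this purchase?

Area rug (5x8) £95.18: home furniture, under £110.00 → 0% → £0.00
Side table £185.51: home furniture, £110.00 or more → 5.5% → £10.20
Desk lamp £32.65: home furniture, under £110.00 → 0% → £0.00
Deli sandwich £12.34: hot prepared food → 3.75% → £0.46
Fishing rod £114.62: sports equipment → 5.75% → £6.59
Wall mirror £185.68: home furniture, £110.00 or more → 5.5% → £10.21
Cheddar block £6.49: grocery items → 0% → £0.00
Total tax = £10.20 + £0.46 + £6.59 + £10.21 = £27.46

£27.46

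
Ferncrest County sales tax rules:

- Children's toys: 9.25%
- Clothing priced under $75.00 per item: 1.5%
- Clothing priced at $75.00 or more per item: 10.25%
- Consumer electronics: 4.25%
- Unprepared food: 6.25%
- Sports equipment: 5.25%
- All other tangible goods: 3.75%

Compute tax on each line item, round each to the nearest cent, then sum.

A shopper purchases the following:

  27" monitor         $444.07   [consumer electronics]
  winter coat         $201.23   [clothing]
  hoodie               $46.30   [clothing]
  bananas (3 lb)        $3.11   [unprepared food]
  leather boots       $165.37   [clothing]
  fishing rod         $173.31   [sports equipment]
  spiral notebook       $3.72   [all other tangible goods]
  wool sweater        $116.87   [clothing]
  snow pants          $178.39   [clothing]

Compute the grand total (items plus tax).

$1429.20

27" monitor $444.07: consumer electronics → 4.25% → $18.87
Winter coat $201.23: clothing, $75.00 or more → 10.25% → $20.63
Hoodie $46.30: clothing, under $75.00 → 1.5% → $0.69
Bananas (3 lb) $3.11: unprepared food → 6.25% → $0.19
Leather boots $165.37: clothing, $75.00 or more → 10.25% → $16.95
Fishing rod $173.31: sports equipment → 5.25% → $9.10
Spiral notebook $3.72: all other tangible goods → 3.75% → $0.14
Wool sweater $116.87: clothing, $75.00 or more → 10.25% → $11.98
Snow pants $178.39: clothing, $75.00 or more → 10.25% → $18.28
Subtotal = $1332.37; tax = $96.83; total due = $1429.20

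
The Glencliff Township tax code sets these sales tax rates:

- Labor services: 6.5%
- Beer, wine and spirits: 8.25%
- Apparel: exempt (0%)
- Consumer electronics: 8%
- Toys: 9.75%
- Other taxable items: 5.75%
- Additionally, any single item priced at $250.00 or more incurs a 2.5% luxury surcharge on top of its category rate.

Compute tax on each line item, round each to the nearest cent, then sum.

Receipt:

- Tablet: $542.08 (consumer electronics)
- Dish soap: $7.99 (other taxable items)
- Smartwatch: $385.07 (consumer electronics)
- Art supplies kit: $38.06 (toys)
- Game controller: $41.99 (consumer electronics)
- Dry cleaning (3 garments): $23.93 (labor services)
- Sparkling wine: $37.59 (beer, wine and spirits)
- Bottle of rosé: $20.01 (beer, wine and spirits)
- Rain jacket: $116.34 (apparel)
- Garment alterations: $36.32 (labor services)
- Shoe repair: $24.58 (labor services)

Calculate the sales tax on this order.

$115.15

Tablet $542.08: consumer electronics → 8% + 2.5% surcharge = 10.5% → $56.92
Dish soap $7.99: other taxable items → 5.75% → $0.46
Smartwatch $385.07: consumer electronics → 8% + 2.5% surcharge = 10.5% → $40.43
Art supplies kit $38.06: toys → 9.75% → $3.71
Game controller $41.99: consumer electronics → 8% → $3.36
Dry cleaning (3 garments) $23.93: labor services → 6.5% → $1.56
Sparkling wine $37.59: beer, wine and spirits → 8.25% → $3.10
Bottle of rosé $20.01: beer, wine and spirits → 8.25% → $1.65
Rain jacket $116.34: apparel → 0% → $0.00
Garment alterations $36.32: labor services → 6.5% → $2.36
Shoe repair $24.58: labor services → 6.5% → $1.60
Total tax = $56.92 + $0.46 + $40.43 + $3.71 + $3.36 + $1.56 + $3.10 + $1.65 + $2.36 + $1.60 = $115.15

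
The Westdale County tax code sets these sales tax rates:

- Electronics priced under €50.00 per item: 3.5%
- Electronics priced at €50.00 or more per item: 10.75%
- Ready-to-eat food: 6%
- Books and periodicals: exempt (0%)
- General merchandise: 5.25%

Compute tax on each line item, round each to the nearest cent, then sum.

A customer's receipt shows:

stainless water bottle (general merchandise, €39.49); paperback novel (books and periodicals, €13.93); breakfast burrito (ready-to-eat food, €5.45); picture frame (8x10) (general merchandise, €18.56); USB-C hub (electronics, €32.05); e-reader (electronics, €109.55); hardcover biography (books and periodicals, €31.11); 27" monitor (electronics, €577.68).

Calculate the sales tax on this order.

€78.37

Stainless water bottle €39.49: general merchandise → 5.25% → €2.07
Paperback novel €13.93: books and periodicals → 0% → €0.00
Breakfast burrito €5.45: ready-to-eat food → 6% → €0.33
Picture frame (8x10) €18.56: general merchandise → 5.25% → €0.97
USB-C hub €32.05: electronics, under €50.00 → 3.5% → €1.12
E-reader €109.55: electronics, €50.00 or more → 10.75% → €11.78
Hardcover biography €31.11: books and periodicals → 0% → €0.00
27" monitor €577.68: electronics, €50.00 or more → 10.75% → €62.10
Total tax = €2.07 + €0.33 + €0.97 + €1.12 + €11.78 + €62.10 = €78.37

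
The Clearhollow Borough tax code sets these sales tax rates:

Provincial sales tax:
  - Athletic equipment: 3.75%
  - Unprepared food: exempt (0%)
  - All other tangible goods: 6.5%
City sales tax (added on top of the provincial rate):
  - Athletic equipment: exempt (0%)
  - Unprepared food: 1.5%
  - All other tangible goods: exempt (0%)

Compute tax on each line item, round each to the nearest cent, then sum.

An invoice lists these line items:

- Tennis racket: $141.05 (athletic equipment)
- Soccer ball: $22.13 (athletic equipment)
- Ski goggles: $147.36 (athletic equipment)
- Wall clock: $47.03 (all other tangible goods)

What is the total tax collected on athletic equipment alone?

$11.65

Tennis racket $141.05: athletic equipment → 3.75% + 0% city = 3.75% → $5.29
Soccer ball $22.13: athletic equipment → 3.75% + 0% city = 3.75% → $0.83
Ski goggles $147.36: athletic equipment → 3.75% + 0% city = 3.75% → $5.53
Tax on athletic equipment = $5.29 + $0.83 + $5.53 = $11.65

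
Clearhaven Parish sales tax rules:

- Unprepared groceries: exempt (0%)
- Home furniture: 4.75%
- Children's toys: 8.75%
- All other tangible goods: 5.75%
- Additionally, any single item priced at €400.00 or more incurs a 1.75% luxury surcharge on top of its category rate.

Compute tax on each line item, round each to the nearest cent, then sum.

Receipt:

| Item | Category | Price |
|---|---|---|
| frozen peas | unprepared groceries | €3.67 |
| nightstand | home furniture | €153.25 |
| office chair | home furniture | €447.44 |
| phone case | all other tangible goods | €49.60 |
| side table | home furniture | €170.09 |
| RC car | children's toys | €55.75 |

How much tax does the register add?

Frozen peas €3.67: unprepared groceries → 0% → €0.00
Nightstand €153.25: home furniture → 4.75% → €7.28
Office chair €447.44: home furniture → 4.75% + 1.75% surcharge = 6.5% → €29.08
Phone case €49.60: all other tangible goods → 5.75% → €2.85
Side table €170.09: home furniture → 4.75% → €8.08
RC car €55.75: children's toys → 8.75% → €4.88
Total tax = €7.28 + €29.08 + €2.85 + €8.08 + €4.88 = €52.17

€52.17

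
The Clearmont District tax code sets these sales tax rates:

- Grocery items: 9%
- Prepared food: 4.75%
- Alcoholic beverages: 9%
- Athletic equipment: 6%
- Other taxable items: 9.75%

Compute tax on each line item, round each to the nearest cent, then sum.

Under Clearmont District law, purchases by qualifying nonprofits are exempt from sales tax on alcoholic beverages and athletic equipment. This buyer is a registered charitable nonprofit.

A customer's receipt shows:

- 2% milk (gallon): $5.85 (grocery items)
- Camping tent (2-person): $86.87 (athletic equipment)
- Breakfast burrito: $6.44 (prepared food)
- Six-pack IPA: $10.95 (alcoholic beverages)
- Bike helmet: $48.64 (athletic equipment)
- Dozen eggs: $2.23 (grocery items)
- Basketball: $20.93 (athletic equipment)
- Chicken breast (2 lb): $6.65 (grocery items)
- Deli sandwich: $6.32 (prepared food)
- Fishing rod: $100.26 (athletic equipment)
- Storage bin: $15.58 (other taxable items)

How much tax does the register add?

2% milk (gallon) $5.85: grocery items → 9% → $0.53
Camping tent (2-person) $86.87: athletic equipment, buyer-exempt → 0% → $0.00
Breakfast burrito $6.44: prepared food → 4.75% → $0.31
Six-pack IPA $10.95: alcoholic beverages, buyer-exempt → 0% → $0.00
Bike helmet $48.64: athletic equipment, buyer-exempt → 0% → $0.00
Dozen eggs $2.23: grocery items → 9% → $0.20
Basketball $20.93: athletic equipment, buyer-exempt → 0% → $0.00
Chicken breast (2 lb) $6.65: grocery items → 9% → $0.60
Deli sandwich $6.32: prepared food → 4.75% → $0.30
Fishing rod $100.26: athletic equipment, buyer-exempt → 0% → $0.00
Storage bin $15.58: other taxable items → 9.75% → $1.52
Total tax = $0.53 + $0.31 + $0.20 + $0.60 + $0.30 + $1.52 = $3.46

$3.46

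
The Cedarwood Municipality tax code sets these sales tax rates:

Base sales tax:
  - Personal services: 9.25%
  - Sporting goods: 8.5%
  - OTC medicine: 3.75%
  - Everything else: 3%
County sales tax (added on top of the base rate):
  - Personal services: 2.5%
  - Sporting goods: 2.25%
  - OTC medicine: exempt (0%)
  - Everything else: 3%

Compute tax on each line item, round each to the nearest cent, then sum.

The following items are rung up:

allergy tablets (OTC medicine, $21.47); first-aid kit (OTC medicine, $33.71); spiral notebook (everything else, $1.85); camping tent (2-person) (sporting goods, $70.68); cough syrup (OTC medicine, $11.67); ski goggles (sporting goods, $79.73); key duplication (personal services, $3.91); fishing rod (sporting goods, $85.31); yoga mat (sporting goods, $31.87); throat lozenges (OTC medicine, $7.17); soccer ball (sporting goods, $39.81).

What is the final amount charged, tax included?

Allergy tablets $21.47: OTC medicine → 3.75% + 0% county = 3.75% → $0.81
First-aid kit $33.71: OTC medicine → 3.75% + 0% county = 3.75% → $1.26
Spiral notebook $1.85: everything else → 3% + 3% county = 6% → $0.11
Camping tent (2-person) $70.68: sporting goods → 8.5% + 2.25% county = 10.75% → $7.60
Cough syrup $11.67: OTC medicine → 3.75% + 0% county = 3.75% → $0.44
Ski goggles $79.73: sporting goods → 8.5% + 2.25% county = 10.75% → $8.57
Key duplication $3.91: personal services → 9.25% + 2.5% county = 11.75% → $0.46
Fishing rod $85.31: sporting goods → 8.5% + 2.25% county = 10.75% → $9.17
Yoga mat $31.87: sporting goods → 8.5% + 2.25% county = 10.75% → $3.43
Throat lozenges $7.17: OTC medicine → 3.75% + 0% county = 3.75% → $0.27
Soccer ball $39.81: sporting goods → 8.5% + 2.25% county = 10.75% → $4.28
Subtotal = $387.18; tax = $36.40; total due = $423.58

$423.58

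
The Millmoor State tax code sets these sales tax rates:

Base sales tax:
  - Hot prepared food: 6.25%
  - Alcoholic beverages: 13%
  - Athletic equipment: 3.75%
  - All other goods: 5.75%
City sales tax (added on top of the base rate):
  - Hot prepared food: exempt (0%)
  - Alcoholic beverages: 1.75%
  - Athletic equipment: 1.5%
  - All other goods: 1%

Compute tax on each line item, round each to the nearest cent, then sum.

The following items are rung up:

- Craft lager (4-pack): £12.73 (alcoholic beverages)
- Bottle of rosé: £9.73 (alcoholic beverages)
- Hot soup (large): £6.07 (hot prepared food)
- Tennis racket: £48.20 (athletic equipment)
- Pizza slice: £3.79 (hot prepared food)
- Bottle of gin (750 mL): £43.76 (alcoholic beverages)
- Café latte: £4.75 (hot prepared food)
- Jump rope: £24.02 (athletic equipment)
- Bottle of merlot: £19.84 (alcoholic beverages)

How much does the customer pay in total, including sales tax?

Craft lager (4-pack) £12.73: alcoholic beverages → 13% + 1.75% city = 14.75% → £1.88
Bottle of rosé £9.73: alcoholic beverages → 13% + 1.75% city = 14.75% → £1.44
Hot soup (large) £6.07: hot prepared food → 6.25% + 0% city = 6.25% → £0.38
Tennis racket £48.20: athletic equipment → 3.75% + 1.5% city = 5.25% → £2.53
Pizza slice £3.79: hot prepared food → 6.25% + 0% city = 6.25% → £0.24
Bottle of gin (750 mL) £43.76: alcoholic beverages → 13% + 1.75% city = 14.75% → £6.45
Café latte £4.75: hot prepared food → 6.25% + 0% city = 6.25% → £0.30
Jump rope £24.02: athletic equipment → 3.75% + 1.5% city = 5.25% → £1.26
Bottle of merlot £19.84: alcoholic beverages → 13% + 1.75% city = 14.75% → £2.93
Subtotal = £172.89; tax = £17.41; total due = £190.30

£190.30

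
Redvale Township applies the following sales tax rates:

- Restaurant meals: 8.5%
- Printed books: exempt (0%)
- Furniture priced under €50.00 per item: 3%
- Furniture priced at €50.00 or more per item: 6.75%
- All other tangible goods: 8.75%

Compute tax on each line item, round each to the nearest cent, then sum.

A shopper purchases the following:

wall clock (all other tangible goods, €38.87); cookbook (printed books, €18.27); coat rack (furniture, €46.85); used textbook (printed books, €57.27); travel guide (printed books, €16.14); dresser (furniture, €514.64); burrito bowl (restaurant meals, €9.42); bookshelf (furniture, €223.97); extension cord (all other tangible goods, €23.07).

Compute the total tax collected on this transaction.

€57.49

Wall clock €38.87: all other tangible goods → 8.75% → €3.40
Cookbook €18.27: printed books → 0% → €0.00
Coat rack €46.85: furniture, under €50.00 → 3% → €1.41
Used textbook €57.27: printed books → 0% → €0.00
Travel guide €16.14: printed books → 0% → €0.00
Dresser €514.64: furniture, €50.00 or more → 6.75% → €34.74
Burrito bowl €9.42: restaurant meals → 8.5% → €0.80
Bookshelf €223.97: furniture, €50.00 or more → 6.75% → €15.12
Extension cord €23.07: all other tangible goods → 8.75% → €2.02
Total tax = €3.40 + €1.41 + €34.74 + €0.80 + €15.12 + €2.02 = €57.49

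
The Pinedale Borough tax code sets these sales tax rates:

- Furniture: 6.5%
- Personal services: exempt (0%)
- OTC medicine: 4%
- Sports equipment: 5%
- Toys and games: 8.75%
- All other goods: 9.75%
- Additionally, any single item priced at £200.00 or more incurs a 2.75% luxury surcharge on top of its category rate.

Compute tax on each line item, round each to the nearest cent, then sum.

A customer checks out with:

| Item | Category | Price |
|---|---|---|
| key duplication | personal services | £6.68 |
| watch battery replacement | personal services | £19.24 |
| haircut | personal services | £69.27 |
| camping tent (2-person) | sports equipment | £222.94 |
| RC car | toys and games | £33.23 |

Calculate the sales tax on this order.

Key duplication £6.68: personal services → 0% → £0.00
Watch battery replacement £19.24: personal services → 0% → £0.00
Haircut £69.27: personal services → 0% → £0.00
Camping tent (2-person) £222.94: sports equipment → 5% + 2.75% surcharge = 7.75% → £17.28
RC car £33.23: toys and games → 8.75% → £2.91
Total tax = £17.28 + £2.91 = £20.19

£20.19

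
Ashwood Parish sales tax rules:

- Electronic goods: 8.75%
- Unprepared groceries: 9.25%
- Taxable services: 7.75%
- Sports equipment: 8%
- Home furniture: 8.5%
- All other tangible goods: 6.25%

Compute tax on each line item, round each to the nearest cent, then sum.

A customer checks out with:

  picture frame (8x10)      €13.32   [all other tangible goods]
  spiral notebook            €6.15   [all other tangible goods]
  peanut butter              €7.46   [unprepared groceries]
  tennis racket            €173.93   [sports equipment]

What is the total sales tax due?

Picture frame (8x10) €13.32: all other tangible goods → 6.25% → €0.83
Spiral notebook €6.15: all other tangible goods → 6.25% → €0.38
Peanut butter €7.46: unprepared groceries → 9.25% → €0.69
Tennis racket €173.93: sports equipment → 8% → €13.91
Total tax = €0.83 + €0.38 + €0.69 + €13.91 = €15.81

€15.81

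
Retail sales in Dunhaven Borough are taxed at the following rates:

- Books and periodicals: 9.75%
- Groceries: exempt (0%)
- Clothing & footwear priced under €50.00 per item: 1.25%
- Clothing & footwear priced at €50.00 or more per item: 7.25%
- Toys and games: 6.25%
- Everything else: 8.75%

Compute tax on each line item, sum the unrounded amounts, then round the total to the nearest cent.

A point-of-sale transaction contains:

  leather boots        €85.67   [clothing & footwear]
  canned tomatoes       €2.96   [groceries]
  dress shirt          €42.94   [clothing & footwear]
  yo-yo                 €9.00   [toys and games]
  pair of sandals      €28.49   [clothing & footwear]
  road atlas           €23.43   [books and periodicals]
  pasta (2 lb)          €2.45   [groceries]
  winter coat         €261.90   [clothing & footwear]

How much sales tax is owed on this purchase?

€28.94

Leather boots €85.67: clothing & footwear, €50.00 or more → 7.25% → €6.211075
Canned tomatoes €2.96: groceries → 0% → €0.00
Dress shirt €42.94: clothing & footwear, under €50.00 → 1.25% → €0.53675
Yo-yo €9.00: toys and games → 6.25% → €0.5625
Pair of sandals €28.49: clothing & footwear, under €50.00 → 1.25% → €0.356125
Road atlas €23.43: books and periodicals → 9.75% → €2.284425
Pasta (2 lb) €2.45: groceries → 0% → €0.00
Winter coat €261.90: clothing & footwear, €50.00 or more → 7.25% → €18.98775
Unrounded tax sum = €28.938625 → €28.94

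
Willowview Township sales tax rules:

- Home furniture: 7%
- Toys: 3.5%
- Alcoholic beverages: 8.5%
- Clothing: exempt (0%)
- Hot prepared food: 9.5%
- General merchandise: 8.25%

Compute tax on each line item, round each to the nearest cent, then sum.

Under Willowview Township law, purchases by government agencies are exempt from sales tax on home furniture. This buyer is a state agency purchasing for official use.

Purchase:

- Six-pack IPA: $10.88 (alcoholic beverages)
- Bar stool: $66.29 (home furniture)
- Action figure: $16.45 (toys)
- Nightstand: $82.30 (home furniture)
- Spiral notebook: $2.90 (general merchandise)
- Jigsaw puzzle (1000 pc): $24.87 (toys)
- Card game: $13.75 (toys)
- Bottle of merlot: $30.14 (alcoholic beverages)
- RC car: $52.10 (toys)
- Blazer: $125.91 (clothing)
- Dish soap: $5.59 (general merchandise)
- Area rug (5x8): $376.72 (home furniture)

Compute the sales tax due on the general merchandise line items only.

$0.70

Spiral notebook $2.90: general merchandise → 8.25% → $0.24
Dish soap $5.59: general merchandise → 8.25% → $0.46
Tax on general merchandise = $0.24 + $0.46 = $0.70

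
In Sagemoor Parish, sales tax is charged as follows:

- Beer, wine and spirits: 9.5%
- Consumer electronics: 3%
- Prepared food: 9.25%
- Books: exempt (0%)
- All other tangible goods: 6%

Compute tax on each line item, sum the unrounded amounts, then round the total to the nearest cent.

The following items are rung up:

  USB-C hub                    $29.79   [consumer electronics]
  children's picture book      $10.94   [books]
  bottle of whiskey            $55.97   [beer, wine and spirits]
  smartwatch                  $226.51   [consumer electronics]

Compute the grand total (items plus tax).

USB-C hub $29.79: consumer electronics → 3% → $0.8937
Children's picture book $10.94: books → 0% → $0.00
Bottle of whiskey $55.97: beer, wine and spirits → 9.5% → $5.31715
Smartwatch $226.51: consumer electronics → 3% → $6.7953
Subtotal = $323.21; unrounded tax = $13.00615 → $13.01; total due = $336.22

$336.22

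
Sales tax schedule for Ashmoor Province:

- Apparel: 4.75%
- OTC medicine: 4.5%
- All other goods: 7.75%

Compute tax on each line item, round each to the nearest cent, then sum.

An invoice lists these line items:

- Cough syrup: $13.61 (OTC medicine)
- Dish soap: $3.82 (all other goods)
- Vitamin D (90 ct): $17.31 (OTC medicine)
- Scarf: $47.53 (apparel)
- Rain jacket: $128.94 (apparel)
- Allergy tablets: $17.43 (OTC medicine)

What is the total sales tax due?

$10.85

Cough syrup $13.61: OTC medicine → 4.5% → $0.61
Dish soap $3.82: all other goods → 7.75% → $0.30
Vitamin D (90 ct) $17.31: OTC medicine → 4.5% → $0.78
Scarf $47.53: apparel → 4.75% → $2.26
Rain jacket $128.94: apparel → 4.75% → $6.12
Allergy tablets $17.43: OTC medicine → 4.5% → $0.78
Total tax = $0.61 + $0.30 + $0.78 + $2.26 + $6.12 + $0.78 = $10.85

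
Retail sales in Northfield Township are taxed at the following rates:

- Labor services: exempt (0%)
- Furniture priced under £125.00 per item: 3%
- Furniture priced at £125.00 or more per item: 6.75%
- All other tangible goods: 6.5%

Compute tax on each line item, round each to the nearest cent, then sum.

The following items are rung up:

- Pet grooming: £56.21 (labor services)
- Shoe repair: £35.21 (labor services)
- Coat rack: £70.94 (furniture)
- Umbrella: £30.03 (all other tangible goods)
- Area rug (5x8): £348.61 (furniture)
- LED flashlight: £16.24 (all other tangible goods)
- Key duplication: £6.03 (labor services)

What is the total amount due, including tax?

Pet grooming £56.21: labor services → 0% → £0.00
Shoe repair £35.21: labor services → 0% → £0.00
Coat rack £70.94: furniture, under £125.00 → 3% → £2.13
Umbrella £30.03: all other tangible goods → 6.5% → £1.95
Area rug (5x8) £348.61: furniture, £125.00 or more → 6.75% → £23.53
LED flashlight £16.24: all other tangible goods → 6.5% → £1.06
Key duplication £6.03: labor services → 0% → £0.00
Subtotal = £563.27; tax = £28.67; total due = £591.94

£591.94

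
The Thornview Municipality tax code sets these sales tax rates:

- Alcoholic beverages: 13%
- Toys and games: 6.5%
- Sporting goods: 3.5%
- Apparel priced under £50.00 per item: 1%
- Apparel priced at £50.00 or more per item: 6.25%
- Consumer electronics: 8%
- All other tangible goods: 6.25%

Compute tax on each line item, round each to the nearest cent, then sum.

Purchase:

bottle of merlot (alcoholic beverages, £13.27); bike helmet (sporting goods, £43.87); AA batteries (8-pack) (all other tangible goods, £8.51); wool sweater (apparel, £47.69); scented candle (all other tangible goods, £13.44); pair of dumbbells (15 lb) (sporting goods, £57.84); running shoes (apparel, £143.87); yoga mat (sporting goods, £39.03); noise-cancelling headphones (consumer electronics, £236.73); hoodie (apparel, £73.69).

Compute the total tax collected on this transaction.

Bottle of merlot £13.27: alcoholic beverages → 13% → £1.73
Bike helmet £43.87: sporting goods → 3.5% → £1.54
AA batteries (8-pack) £8.51: all other tangible goods → 6.25% → £0.53
Wool sweater £47.69: apparel, under £50.00 → 1% → £0.48
Scented candle £13.44: all other tangible goods → 6.25% → £0.84
Pair of dumbbells (15 lb) £57.84: sporting goods → 3.5% → £2.02
Running shoes £143.87: apparel, £50.00 or more → 6.25% → £8.99
Yoga mat £39.03: sporting goods → 3.5% → £1.37
Noise-cancelling headphones £236.73: consumer electronics → 8% → £18.94
Hoodie £73.69: apparel, £50.00 or more → 6.25% → £4.61
Total tax = £1.73 + £1.54 + £0.53 + £0.48 + £0.84 + £2.02 + £8.99 + £1.37 + £18.94 + £4.61 = £41.05

£41.05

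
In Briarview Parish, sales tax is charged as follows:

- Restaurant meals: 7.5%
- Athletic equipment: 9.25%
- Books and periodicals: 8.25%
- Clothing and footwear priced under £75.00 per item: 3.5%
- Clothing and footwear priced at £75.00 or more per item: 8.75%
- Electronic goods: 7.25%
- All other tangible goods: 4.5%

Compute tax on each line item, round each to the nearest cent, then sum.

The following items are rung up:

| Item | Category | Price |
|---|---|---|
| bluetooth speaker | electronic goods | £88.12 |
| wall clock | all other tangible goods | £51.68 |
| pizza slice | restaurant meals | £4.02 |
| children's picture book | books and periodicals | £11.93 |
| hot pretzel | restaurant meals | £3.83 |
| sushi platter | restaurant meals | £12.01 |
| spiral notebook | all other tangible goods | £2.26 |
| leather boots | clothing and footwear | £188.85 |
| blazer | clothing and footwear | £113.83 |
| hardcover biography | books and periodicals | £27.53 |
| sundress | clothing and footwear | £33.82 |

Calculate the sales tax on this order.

Bluetooth speaker £88.12: electronic goods → 7.25% → £6.39
Wall clock £51.68: all other tangible goods → 4.5% → £2.33
Pizza slice £4.02: restaurant meals → 7.5% → £0.30
Children's picture book £11.93: books and periodicals → 8.25% → £0.98
Hot pretzel £3.83: restaurant meals → 7.5% → £0.29
Sushi platter £12.01: restaurant meals → 7.5% → £0.90
Spiral notebook £2.26: all other tangible goods → 4.5% → £0.10
Leather boots £188.85: clothing and footwear, £75.00 or more → 8.75% → £16.52
Blazer £113.83: clothing and footwear, £75.00 or more → 8.75% → £9.96
Hardcover biography £27.53: books and periodicals → 8.25% → £2.27
Sundress £33.82: clothing and footwear, under £75.00 → 3.5% → £1.18
Total tax = £6.39 + £2.33 + £0.30 + £0.98 + £0.29 + £0.90 + £0.10 + £16.52 + £9.96 + £2.27 + £1.18 = £41.22

£41.22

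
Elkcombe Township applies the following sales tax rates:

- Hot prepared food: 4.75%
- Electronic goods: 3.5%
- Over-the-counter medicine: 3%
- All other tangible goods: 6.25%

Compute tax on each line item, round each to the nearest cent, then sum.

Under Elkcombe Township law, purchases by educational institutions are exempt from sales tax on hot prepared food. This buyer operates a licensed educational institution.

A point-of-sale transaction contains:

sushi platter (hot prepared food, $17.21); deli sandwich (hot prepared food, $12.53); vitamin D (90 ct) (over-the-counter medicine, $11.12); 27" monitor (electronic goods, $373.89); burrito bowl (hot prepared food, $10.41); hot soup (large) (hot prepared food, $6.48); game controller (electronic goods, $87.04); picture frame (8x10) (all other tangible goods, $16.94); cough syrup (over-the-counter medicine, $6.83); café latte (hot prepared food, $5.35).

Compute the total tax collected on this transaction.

$17.73

Sushi platter $17.21: hot prepared food, buyer-exempt → 0% → $0.00
Deli sandwich $12.53: hot prepared food, buyer-exempt → 0% → $0.00
Vitamin D (90 ct) $11.12: over-the-counter medicine → 3% → $0.33
27" monitor $373.89: electronic goods → 3.5% → $13.09
Burrito bowl $10.41: hot prepared food, buyer-exempt → 0% → $0.00
Hot soup (large) $6.48: hot prepared food, buyer-exempt → 0% → $0.00
Game controller $87.04: electronic goods → 3.5% → $3.05
Picture frame (8x10) $16.94: all other tangible goods → 6.25% → $1.06
Cough syrup $6.83: over-the-counter medicine → 3% → $0.20
Café latte $5.35: hot prepared food, buyer-exempt → 0% → $0.00
Total tax = $0.33 + $13.09 + $3.05 + $1.06 + $0.20 = $17.73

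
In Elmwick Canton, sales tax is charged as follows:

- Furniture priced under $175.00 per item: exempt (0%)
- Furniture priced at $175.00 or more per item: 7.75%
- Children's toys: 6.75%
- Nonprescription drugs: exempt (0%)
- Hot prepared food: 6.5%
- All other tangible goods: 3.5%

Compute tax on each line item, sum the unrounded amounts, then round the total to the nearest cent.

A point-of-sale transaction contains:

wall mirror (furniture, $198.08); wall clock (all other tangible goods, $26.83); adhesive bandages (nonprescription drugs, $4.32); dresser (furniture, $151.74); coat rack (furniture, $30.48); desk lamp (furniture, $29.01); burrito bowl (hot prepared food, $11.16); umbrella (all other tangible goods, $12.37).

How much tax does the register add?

$17.45

Wall mirror $198.08: furniture, $175.00 or more → 7.75% → $15.3512
Wall clock $26.83: all other tangible goods → 3.5% → $0.93905
Adhesive bandages $4.32: nonprescription drugs → 0% → $0.00
Dresser $151.74: furniture, under $175.00 → 0% → $0.00
Coat rack $30.48: furniture, under $175.00 → 0% → $0.00
Desk lamp $29.01: furniture, under $175.00 → 0% → $0.00
Burrito bowl $11.16: hot prepared food → 6.5% → $0.7254
Umbrella $12.37: all other tangible goods → 3.5% → $0.43295
Unrounded tax sum = $17.4486 → $17.45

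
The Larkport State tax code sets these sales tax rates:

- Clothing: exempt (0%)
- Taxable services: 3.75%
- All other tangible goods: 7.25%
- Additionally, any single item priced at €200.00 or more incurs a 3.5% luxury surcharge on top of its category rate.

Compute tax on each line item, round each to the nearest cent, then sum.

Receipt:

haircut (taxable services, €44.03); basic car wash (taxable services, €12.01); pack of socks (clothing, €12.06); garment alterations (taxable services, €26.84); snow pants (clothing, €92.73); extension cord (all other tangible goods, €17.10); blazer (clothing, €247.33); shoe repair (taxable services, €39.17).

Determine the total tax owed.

Haircut €44.03: taxable services → 3.75% → €1.65
Basic car wash €12.01: taxable services → 3.75% → €0.45
Pack of socks €12.06: clothing → 0% → €0.00
Garment alterations €26.84: taxable services → 3.75% → €1.01
Snow pants €92.73: clothing → 0% → €0.00
Extension cord €17.10: all other tangible goods → 7.25% → €1.24
Blazer €247.33: clothing → 0% + 3.5% surcharge = 3.5% → €8.66
Shoe repair €39.17: taxable services → 3.75% → €1.47
Total tax = €1.65 + €0.45 + €1.01 + €1.24 + €8.66 + €1.47 = €14.48

€14.48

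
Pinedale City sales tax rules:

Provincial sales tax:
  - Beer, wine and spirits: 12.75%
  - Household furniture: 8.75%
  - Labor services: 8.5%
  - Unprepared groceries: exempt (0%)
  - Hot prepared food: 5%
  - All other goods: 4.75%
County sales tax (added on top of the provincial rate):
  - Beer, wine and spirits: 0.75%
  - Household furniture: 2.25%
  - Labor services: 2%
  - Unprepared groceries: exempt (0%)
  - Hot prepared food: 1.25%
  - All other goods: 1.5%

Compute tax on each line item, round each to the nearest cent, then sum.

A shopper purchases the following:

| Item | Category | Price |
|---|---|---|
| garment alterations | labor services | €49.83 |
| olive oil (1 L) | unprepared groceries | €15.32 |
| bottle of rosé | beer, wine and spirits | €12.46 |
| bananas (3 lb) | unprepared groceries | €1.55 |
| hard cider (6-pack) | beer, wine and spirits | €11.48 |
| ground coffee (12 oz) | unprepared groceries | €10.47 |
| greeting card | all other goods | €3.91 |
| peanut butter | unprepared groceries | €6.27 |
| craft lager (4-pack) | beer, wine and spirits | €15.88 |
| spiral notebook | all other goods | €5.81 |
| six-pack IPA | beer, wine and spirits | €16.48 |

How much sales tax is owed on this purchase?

Garment alterations €49.83: labor services → 8.5% + 2% county = 10.5% → €5.23
Olive oil (1 L) €15.32: unprepared groceries → 0% + 0% county = 0% → €0.00
Bottle of rosé €12.46: beer, wine and spirits → 12.75% + 0.75% county = 13.5% → €1.68
Bananas (3 lb) €1.55: unprepared groceries → 0% + 0% county = 0% → €0.00
Hard cider (6-pack) €11.48: beer, wine and spirits → 12.75% + 0.75% county = 13.5% → €1.55
Ground coffee (12 oz) €10.47: unprepared groceries → 0% + 0% county = 0% → €0.00
Greeting card €3.91: all other goods → 4.75% + 1.5% county = 6.25% → €0.24
Peanut butter €6.27: unprepared groceries → 0% + 0% county = 0% → €0.00
Craft lager (4-pack) €15.88: beer, wine and spirits → 12.75% + 0.75% county = 13.5% → €2.14
Spiral notebook €5.81: all other goods → 4.75% + 1.5% county = 6.25% → €0.36
Six-pack IPA €16.48: beer, wine and spirits → 12.75% + 0.75% county = 13.5% → €2.22
Total tax = €5.23 + €1.68 + €1.55 + €0.24 + €2.14 + €0.36 + €2.22 = €13.42

€13.42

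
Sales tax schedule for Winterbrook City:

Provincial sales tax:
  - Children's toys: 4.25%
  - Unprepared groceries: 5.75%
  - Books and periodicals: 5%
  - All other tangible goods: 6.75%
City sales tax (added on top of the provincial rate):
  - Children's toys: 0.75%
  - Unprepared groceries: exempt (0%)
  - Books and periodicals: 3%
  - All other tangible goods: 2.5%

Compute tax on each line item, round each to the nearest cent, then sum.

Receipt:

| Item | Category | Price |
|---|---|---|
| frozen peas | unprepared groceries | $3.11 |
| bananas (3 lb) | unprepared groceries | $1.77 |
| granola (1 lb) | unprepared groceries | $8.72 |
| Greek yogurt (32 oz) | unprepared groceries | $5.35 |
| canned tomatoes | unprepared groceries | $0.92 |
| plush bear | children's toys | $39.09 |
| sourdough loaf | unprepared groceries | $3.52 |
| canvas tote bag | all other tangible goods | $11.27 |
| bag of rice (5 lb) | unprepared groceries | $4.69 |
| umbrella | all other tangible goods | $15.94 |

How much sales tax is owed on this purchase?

$6.07

Frozen peas $3.11: unprepared groceries → 5.75% + 0% city = 5.75% → $0.18
Bananas (3 lb) $1.77: unprepared groceries → 5.75% + 0% city = 5.75% → $0.10
Granola (1 lb) $8.72: unprepared groceries → 5.75% + 0% city = 5.75% → $0.50
Greek yogurt (32 oz) $5.35: unprepared groceries → 5.75% + 0% city = 5.75% → $0.31
Canned tomatoes $0.92: unprepared groceries → 5.75% + 0% city = 5.75% → $0.05
Plush bear $39.09: children's toys → 4.25% + 0.75% city = 5% → $1.95
Sourdough loaf $3.52: unprepared groceries → 5.75% + 0% city = 5.75% → $0.20
Canvas tote bag $11.27: all other tangible goods → 6.75% + 2.5% city = 9.25% → $1.04
Bag of rice (5 lb) $4.69: unprepared groceries → 5.75% + 0% city = 5.75% → $0.27
Umbrella $15.94: all other tangible goods → 6.75% + 2.5% city = 9.25% → $1.47
Total tax = $0.18 + $0.10 + $0.50 + $0.31 + $0.05 + $1.95 + $0.20 + $1.04 + $0.27 + $1.47 = $6.07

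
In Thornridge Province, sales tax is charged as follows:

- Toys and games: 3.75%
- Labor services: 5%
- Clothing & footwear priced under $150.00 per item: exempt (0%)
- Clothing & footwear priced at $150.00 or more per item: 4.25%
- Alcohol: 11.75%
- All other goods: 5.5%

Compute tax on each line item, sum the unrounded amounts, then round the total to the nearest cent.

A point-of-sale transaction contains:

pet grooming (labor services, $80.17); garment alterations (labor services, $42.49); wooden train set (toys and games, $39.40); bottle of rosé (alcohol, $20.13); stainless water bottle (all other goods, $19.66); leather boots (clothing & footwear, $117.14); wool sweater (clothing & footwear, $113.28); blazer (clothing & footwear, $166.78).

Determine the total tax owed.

$18.15

Pet grooming $80.17: labor services → 5% → $4.0085
Garment alterations $42.49: labor services → 5% → $2.1245
Wooden train set $39.40: toys and games → 3.75% → $1.4775
Bottle of rosé $20.13: alcohol → 11.75% → $2.365275
Stainless water bottle $19.66: all other goods → 5.5% → $1.0813
Leather boots $117.14: clothing & footwear, under $150.00 → 0% → $0.00
Wool sweater $113.28: clothing & footwear, under $150.00 → 0% → $0.00
Blazer $166.78: clothing & footwear, $150.00 or more → 4.25% → $7.08815
Unrounded tax sum = $18.145225 → $18.15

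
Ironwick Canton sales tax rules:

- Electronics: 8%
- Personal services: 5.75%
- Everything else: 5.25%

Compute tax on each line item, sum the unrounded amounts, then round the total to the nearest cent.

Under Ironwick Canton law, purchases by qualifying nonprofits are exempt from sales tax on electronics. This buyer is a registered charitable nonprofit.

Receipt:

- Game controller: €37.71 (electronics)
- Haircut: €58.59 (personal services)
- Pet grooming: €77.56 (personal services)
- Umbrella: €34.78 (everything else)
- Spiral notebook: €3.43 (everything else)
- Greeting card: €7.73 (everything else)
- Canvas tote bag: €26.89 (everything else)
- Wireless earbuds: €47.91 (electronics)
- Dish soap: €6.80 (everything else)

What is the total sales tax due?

€12.01

Game controller €37.71: electronics, buyer-exempt → 0% → €0.00
Haircut €58.59: personal services → 5.75% → €3.368925
Pet grooming €77.56: personal services → 5.75% → €4.4597
Umbrella €34.78: everything else → 5.25% → €1.82595
Spiral notebook €3.43: everything else → 5.25% → €0.180075
Greeting card €7.73: everything else → 5.25% → €0.405825
Canvas tote bag €26.89: everything else → 5.25% → €1.411725
Wireless earbuds €47.91: electronics, buyer-exempt → 0% → €0.00
Dish soap €6.80: everything else → 5.25% → €0.357
Unrounded tax sum = €12.0092 → €12.01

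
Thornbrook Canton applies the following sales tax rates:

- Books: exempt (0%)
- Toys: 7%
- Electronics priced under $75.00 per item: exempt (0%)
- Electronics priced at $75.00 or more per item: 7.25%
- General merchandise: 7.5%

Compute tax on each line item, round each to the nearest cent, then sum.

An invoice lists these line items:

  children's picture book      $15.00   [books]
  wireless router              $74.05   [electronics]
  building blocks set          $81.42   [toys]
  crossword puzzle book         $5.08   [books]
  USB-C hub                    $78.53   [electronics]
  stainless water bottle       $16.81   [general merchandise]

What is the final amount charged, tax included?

Children's picture book $15.00: books → 0% → $0.00
Wireless router $74.05: electronics, under $75.00 → 0% → $0.00
Building blocks set $81.42: toys → 7% → $5.70
Crossword puzzle book $5.08: books → 0% → $0.00
USB-C hub $78.53: electronics, $75.00 or more → 7.25% → $5.69
Stainless water bottle $16.81: general merchandise → 7.5% → $1.26
Subtotal = $270.89; tax = $12.65; total due = $283.54

$283.54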